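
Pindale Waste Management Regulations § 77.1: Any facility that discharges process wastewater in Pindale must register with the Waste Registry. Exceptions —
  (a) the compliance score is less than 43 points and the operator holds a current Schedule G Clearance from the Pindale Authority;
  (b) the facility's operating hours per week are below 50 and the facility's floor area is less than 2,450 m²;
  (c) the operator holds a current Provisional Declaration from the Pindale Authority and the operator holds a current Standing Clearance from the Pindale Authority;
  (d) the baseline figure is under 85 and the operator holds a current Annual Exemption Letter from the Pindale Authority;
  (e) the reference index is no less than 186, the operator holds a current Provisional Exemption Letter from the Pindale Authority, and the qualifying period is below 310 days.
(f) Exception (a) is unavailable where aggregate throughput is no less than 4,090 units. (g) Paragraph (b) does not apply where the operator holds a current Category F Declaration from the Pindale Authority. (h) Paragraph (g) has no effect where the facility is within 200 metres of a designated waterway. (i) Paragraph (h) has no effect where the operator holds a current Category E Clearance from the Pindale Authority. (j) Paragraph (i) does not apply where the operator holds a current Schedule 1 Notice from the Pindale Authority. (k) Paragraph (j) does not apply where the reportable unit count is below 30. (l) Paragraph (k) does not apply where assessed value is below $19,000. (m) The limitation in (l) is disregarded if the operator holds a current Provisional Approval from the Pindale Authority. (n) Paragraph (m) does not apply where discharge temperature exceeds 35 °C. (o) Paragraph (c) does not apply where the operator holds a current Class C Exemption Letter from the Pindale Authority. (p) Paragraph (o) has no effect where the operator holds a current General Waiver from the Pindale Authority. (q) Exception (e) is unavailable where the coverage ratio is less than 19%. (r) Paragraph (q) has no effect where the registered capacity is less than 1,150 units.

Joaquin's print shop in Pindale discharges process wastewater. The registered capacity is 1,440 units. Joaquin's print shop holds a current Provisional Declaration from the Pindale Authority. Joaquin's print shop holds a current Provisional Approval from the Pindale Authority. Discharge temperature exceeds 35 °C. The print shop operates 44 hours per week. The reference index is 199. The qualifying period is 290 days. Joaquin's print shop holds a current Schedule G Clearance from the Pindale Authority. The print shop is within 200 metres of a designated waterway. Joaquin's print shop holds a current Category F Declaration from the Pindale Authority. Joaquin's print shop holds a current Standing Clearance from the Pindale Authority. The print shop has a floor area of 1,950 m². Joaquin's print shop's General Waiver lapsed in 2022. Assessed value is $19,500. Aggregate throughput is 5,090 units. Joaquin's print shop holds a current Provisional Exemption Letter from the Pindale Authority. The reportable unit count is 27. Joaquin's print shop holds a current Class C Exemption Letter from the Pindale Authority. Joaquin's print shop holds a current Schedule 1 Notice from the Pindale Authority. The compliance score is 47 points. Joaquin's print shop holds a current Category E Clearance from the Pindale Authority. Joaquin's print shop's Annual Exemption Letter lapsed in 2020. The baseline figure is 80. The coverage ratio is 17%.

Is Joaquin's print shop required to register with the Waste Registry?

Yes — Joaquin's print shop must register with the Waste Registry.

Exception (a) does not apply: the compliance score is 47 points, not less than 43 points.
Exception (b): the facility's operating hours per week are 44, below the 50 limit; the facility's floor area is 1,950 m², less than the 2,450 m² limit — every condition holds. Turning to paragraphs (g)–(n): (g) operates against (b): a current Category F Declaration is held. (h) operates (the print shop is within 200 m of a designated waterway), but is displaced by (i): (i) operates against (h): a current Category E Clearance is held. (j) would limit (i) — a current Schedule 1 Notice is held — but (k) sets (j) aside: (k) operates against (j): the reportable unit count is 27, below the 30 limit. (l) is inapplicable (assessed value is $19,500, not below $19,000), so (k) stands. Exception (b) does not apply.
All of (c)'s requirements are met (a current Provisional Declaration is held; a current Standing Clearance is held). But: (o) applies — a current Class C Exemption Letter is held. (p) is not triggered (no current General Waiver is held), so (o) stands. Exception (c) does not apply.
Exception (d) does not apply: the Annual Exemption Letter is not current.
Exception (e)'s conditions are all satisfied: the reference index is 199, meeting the 186 threshold; a current Provisional Exemption Letter is held; the qualifying period is 290 days, below the 310 days limit. But: (q) operates against (e): the coverage ratio is 17%, less than the 19% limit. (r), which would lift (q), is inapplicable — the registered capacity is 1,440 units, not less than 1,150 units. Exception (e) does not apply.
No exception is made out. Joaquin's print shop falls within the general rule.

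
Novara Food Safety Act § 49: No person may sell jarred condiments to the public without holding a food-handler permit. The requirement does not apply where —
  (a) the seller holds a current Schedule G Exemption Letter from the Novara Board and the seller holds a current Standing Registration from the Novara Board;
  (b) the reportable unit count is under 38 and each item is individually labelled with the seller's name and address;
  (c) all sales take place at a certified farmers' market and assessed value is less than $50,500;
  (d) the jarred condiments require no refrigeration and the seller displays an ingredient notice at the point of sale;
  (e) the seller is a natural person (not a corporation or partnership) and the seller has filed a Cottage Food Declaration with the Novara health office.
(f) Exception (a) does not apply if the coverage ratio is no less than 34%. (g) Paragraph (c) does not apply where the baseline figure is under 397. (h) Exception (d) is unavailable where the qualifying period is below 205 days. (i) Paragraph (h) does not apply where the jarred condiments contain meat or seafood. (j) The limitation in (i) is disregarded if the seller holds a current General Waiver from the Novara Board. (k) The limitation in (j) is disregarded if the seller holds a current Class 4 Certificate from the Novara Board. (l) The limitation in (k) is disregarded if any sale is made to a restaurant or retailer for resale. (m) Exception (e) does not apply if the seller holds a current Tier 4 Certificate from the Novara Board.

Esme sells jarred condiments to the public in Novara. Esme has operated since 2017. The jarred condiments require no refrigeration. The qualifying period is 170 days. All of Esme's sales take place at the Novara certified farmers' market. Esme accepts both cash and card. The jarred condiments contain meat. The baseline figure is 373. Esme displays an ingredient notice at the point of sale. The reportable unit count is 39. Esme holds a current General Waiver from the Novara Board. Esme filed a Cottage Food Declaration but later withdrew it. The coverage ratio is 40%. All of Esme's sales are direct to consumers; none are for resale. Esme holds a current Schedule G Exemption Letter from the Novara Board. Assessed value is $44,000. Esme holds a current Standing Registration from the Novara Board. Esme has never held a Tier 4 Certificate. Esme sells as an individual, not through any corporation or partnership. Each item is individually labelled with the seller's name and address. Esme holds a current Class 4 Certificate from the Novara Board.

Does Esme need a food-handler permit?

Exception (a)'s conditions are all satisfied: a current Schedule G Exemption Letter is held; a current Standing Registration is held. But applying paragraph (f): (f) operates against (a): the coverage ratio is 40%, meeting the 34% threshold. (a) is therefore removed.
Exception (b) requires that the reportable unit count is under 38; but the reportable unit count is 39, not under 38, so (b) is unavailable.
Exception (c) is satisfied on its face — all sales are at a certified farmers' market; assessed value is $44,000, less than the $50,500 limit. However, paragraph (g) must be considered: (g) operates against (c): the baseline figure is 373, under the 397 limit. So (c) is unavailable.
All of (d)'s requirements are met (the jarred condiments are shelf-stable; an ingredient notice is displayed). As to paragraphs (h)–(l): (h) operates (the qualifying period is 170 days, below the 205 days limit), but is overridden by (i): (i) operates against (h): the jarred condiments contain meat. (j) would limit (i) — a current General Waiver is held — but (k) sets (j) aside: (k) operates against (j): a current Class 4 Certificate is held. (l) is not engaged (no sales are for resale), so (k) stands. (d) remains available.
Exception (e) requires that the seller has filed a Cottage Food Declaration with the Novara health office; but the Cottage Food Declaration was withdrawn, so (e) is unavailable.

No — exception (d) applies; Esme is not required to hold a food-handler permit.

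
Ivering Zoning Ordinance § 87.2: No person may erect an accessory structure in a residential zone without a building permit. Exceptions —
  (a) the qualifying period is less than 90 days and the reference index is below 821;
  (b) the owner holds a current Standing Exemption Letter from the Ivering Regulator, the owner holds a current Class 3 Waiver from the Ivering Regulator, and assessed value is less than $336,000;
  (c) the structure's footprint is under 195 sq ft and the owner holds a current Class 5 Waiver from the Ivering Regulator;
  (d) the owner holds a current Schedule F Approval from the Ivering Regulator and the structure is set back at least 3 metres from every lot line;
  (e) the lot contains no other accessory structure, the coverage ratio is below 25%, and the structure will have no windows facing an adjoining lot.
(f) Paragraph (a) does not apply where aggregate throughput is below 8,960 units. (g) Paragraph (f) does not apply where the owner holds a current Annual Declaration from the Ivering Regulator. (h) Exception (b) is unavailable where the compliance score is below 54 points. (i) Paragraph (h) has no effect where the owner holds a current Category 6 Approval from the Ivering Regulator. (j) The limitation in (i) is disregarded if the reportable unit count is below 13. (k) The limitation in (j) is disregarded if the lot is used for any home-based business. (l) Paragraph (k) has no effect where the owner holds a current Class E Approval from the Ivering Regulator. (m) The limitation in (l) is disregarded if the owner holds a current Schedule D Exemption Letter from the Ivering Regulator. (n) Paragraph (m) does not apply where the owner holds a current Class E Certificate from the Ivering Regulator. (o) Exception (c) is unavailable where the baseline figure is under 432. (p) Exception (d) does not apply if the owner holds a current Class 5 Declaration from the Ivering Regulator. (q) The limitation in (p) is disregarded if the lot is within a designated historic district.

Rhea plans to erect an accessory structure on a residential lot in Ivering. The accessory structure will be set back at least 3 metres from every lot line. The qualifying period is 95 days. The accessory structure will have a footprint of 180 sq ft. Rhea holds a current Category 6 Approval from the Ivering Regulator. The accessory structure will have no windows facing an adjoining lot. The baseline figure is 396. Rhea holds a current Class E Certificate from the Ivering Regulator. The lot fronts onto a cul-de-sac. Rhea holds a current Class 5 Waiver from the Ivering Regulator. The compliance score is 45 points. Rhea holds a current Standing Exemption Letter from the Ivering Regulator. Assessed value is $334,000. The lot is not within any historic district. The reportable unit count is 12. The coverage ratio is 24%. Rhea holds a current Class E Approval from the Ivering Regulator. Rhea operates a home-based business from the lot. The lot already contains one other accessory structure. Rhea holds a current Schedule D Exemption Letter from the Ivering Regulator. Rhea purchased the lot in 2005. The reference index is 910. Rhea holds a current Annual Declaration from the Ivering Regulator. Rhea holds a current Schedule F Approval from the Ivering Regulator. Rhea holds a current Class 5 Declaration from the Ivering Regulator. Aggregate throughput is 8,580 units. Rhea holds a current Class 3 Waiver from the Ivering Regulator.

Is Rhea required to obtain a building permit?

Exception (a) does not apply: the qualifying period is 95 days, not less than 90 days.
Exception (b)'s conditions are all satisfied: a current Standing Exemption Letter is held; a current Class 3 Waiver is held; assessed value is $334,000, less than the $336,000 limit. But: (h) is engaged — the compliance score is 45 points, below the 54 points limit. (i) applies (a current Category 6 Approval is held), but is displaced by (j): (j) applies — the reportable unit count is 12, below the 13 limit. (k) is triggered (a home-based business operates on the lot), but yields to (l): (l) operates against (k): a current Class E Approval is held. (m) would limit (l) — a current Schedule D Exemption Letter is held — but (n) sets (m) aside: (n) operates against (m): a current Class E Certificate is held. So (b) is unavailable.
Exception (c): the structure's footprint is 180 sq ft, under the 195 sq ft limit; a current Class 5 Waiver is held — every condition holds. Turning to paragraph (o): (o) operates against (c): the baseline figure is 396, under the 432 limit. (c) is therefore removed.
Exception (d)'s conditions are all satisfied: a current Schedule F Approval is held; the setback is at least 3 m on every side. Turning to paragraphs (p)–(q): (p) operates — a current Class 5 Declaration is held. (q) does not operate here (the lot is not in a historic district), so (p) stands. (d) is therefore removed.
Exception (e) requires that the lot contains no other accessory structure; but the lot already has another accessory structure, so (e) is unavailable.
No exception is made out. Rhea falls within the general rule.

Yes — Rhea must obtain a building permit.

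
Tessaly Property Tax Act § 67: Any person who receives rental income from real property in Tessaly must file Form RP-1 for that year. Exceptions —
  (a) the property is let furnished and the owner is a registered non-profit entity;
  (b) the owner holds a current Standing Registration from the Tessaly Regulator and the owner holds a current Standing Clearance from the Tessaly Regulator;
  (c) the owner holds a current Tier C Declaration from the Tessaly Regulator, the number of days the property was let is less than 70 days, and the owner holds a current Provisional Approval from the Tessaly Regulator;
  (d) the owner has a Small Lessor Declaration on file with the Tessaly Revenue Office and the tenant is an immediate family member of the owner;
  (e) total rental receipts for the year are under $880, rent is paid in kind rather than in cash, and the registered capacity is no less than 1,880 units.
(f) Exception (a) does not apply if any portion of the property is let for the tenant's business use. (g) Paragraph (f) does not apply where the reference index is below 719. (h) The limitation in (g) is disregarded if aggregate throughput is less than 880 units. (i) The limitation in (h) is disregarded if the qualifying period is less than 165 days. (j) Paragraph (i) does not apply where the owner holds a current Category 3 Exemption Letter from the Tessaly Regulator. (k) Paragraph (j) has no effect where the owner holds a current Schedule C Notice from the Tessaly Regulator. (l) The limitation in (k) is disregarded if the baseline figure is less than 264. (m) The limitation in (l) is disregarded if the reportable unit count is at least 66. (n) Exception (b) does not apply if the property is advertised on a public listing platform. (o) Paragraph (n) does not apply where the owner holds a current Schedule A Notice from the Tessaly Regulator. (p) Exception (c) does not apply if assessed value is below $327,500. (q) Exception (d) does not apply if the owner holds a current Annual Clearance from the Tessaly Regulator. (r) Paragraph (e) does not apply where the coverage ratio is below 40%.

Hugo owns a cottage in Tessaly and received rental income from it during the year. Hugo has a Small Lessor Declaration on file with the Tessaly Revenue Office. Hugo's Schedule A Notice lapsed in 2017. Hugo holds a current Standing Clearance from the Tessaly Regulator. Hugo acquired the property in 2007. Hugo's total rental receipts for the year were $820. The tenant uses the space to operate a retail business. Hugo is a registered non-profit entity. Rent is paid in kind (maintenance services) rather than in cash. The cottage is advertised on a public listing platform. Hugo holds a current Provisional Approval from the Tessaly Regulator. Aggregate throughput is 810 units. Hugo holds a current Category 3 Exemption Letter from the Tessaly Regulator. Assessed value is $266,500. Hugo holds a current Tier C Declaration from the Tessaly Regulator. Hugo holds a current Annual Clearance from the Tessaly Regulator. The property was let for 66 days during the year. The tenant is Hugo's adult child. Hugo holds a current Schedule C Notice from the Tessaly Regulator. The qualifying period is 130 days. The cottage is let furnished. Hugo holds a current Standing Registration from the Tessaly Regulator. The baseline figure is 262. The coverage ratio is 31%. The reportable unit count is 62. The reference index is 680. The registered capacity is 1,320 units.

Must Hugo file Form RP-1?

Yes — Hugo must file Form RP-1.

Exception (a): the property is let furnished; Hugo is a registered non-profit — every condition holds. However, paragraphs (f)–(m) must be considered: (f) operates against (a): the space is let for business use. (g) would limit (f) — the reference index is 680, below the 719 limit — but (h) sets (g) aside: (h) is triggered — aggregate throughput is 810 units, less than the 880 units limit. (i) would limit (h) — the qualifying period is 130 days, less than the 165 days limit — but (j) sets (i) aside: (j) operates — a current Category 3 Exemption Letter is held. (k) would limit (j) — a current Schedule C Notice is held — but (l) sets (k) aside: (l) operates against (k): the baseline figure is 262, less than the 264 limit. (m) is not triggered (the reportable unit count is 62, short of 66), so (l) stands. So (a) is unavailable.
Exception (b) is satisfied on its face — a current Standing Registration is held; a current Standing Clearance is held. Turning to paragraphs (n)–(o): (n) operates against (b): the property is publicly advertised. (o), which would lift (n), is not triggered — the Schedule A Notice is not current. (b) is therefore removed.
Exception (c): a current Tier C Declaration is held; the number of days the property was let is 66 days, less than the 70 days limit; a current Provisional Approval is held — every condition holds. But applying paragraph (p): (p) is triggered — assessed value is $266,500, below the $327,500 limit. (c) is therefore removed.
All of (d)'s requirements are met (a Small Lessor Declaration is on file; the tenant is an immediate family member). Turning to paragraph (q): (q) operates against (d): a current Annual Clearance is held. (d) is therefore removed.
Exception (e) fails — the registered capacity is 1,320 units, short of 1,880 units.
None of the exceptions is available; § 67 applies in full.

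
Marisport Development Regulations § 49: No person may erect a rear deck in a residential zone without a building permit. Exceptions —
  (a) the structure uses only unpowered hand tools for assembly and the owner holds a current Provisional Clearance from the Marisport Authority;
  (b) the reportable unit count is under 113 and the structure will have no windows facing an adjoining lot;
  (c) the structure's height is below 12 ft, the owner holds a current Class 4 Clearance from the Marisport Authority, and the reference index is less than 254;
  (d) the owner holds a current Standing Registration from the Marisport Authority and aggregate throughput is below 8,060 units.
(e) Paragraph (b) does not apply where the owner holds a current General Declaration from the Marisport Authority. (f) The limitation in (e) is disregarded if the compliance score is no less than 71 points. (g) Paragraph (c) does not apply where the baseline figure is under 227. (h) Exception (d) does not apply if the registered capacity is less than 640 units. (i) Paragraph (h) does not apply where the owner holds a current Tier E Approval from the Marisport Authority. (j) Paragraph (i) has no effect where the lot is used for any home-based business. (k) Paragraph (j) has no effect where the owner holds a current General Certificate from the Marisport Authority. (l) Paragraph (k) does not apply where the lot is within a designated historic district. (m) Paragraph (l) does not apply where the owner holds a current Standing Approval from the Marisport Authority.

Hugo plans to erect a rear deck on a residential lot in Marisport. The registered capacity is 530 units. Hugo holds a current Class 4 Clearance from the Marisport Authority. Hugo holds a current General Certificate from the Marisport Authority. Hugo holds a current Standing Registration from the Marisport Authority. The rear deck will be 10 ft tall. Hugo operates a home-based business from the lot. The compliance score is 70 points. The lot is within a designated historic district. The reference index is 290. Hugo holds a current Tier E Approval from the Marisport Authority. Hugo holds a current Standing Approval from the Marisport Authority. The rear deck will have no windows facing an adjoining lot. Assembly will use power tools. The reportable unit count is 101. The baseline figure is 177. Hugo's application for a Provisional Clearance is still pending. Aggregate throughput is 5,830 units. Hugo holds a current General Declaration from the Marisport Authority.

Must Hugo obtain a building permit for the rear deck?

Exception (a) fails — assembly uses power tools.
Exception (b) is satisfied on its face — the reportable unit count is 101, under the 113 limit; no windows face an adjoining lot. But: (e) operates against (b): a current General Declaration is held. (f) does not operate here (the compliance score is 70 points, short of 71 points), so (e) stands. Exception (b) does not apply.
Exception (c) requires that the reference index is less than 254; but the reference index is 290, not less than 254, so (c) is unavailable.
Exception (d): a current Standing Registration is held; aggregate throughput is 5,830 units, below the 8,060 units limit — every condition holds. As to paragraphs (h)–(m): (h) would limit (d) — the registered capacity is 530 units, less than the 640 units limit — but (i) sets (h) aside: (i) applies — a current Tier E Approval is held. (j) applies (a home-based business operates on the lot), but is set aside by (k): (k) operates against (j): a current General Certificate is held. (l) operates (the lot is in a historic district), but yields to (m): (m) operates against (l): a current Standing Approval is held. Exception (d) stands.

No — exception (d) applies; Hugo does not need a building permit.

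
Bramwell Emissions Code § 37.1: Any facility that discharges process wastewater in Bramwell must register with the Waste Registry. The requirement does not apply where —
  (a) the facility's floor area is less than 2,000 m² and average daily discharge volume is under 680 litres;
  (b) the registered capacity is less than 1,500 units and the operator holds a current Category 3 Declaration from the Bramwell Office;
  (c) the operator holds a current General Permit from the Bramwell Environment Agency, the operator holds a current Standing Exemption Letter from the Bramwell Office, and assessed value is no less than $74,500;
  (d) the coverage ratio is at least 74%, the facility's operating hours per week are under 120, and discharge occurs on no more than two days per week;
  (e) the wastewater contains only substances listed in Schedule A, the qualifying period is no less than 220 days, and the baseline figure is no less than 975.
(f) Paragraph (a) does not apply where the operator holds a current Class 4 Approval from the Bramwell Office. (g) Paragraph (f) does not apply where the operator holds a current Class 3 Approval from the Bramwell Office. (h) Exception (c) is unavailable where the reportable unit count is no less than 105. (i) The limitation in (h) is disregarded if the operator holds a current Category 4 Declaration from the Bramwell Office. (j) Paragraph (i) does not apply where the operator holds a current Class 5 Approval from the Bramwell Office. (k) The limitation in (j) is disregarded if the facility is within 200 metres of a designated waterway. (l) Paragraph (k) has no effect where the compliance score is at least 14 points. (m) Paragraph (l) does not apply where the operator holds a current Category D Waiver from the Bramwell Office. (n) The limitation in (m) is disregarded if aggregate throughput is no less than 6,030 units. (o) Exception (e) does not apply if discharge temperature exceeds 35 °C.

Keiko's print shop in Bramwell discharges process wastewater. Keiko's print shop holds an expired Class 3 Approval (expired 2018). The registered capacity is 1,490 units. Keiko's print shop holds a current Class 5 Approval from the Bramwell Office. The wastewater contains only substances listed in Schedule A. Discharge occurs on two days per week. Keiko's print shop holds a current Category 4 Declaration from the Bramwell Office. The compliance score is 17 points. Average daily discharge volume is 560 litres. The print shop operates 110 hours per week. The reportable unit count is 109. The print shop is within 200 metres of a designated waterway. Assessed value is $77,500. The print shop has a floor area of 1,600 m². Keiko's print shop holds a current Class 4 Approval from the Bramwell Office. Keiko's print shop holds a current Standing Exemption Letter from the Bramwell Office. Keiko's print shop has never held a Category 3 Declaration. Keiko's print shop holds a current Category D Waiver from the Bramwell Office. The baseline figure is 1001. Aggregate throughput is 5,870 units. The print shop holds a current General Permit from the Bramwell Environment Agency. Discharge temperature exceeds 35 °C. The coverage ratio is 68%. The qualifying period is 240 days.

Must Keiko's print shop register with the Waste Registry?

No — exception (c) applies; Keiko's print shop is not required to register with the Waste Registry.

Exception (a) is satisfied on its face — the facility's floor area is 1,600 m², less than the 2,000 m² limit; average daily discharge volume is 560 litres, under the 680 litres limit. But applying paragraphs (f)–(g): (f) operates against (a): a current Class 4 Approval is held. (g) is inapplicable (the Class 3 Approval is not current), so (f) stands. Exception (a) does not apply.
Exception (b) requires that the operator holds a current Category 3 Declaration from the Bramwell Office; but the Category 3 Declaration is not current, so (b) is unavailable.
Exception (c)'s conditions are all satisfied: a current General Permit is held; a current Standing Exemption Letter is held; assessed value is $77,500, meeting the $74,500 threshold. Considering the limiting provisions: (h) operates (the reportable unit count is 109, meeting the 105 threshold), but is overridden by (i): (i) is engaged — a current Category 4 Declaration is held. (j) is engaged (a current Class 5 Approval is held), but is set aside by (k): (k) operates against (j): the print shop is within 200 m of a designated waterway. (l) operates (the compliance score is 17 points, meeting the 14 points threshold), but is set aside by (m): (m) is engaged — a current Category D Waiver is held. (n), which would lift (m), is not triggered — aggregate throughput is 5,870 units, short of 6,030 units. Exception (c) stands.
Exception (d) does not apply: the coverage ratio is 68%, short of 74%.
All of (e)'s requirements are met (the wastewater is Schedule-A-only; the qualifying period is 240 days, meeting the 220 days threshold; the baseline figure is 1,001, meeting the 975 threshold). However, paragraph (o) must be considered: (o) is triggered — discharge temperature exceeds 35 °C. So (e) is unavailable.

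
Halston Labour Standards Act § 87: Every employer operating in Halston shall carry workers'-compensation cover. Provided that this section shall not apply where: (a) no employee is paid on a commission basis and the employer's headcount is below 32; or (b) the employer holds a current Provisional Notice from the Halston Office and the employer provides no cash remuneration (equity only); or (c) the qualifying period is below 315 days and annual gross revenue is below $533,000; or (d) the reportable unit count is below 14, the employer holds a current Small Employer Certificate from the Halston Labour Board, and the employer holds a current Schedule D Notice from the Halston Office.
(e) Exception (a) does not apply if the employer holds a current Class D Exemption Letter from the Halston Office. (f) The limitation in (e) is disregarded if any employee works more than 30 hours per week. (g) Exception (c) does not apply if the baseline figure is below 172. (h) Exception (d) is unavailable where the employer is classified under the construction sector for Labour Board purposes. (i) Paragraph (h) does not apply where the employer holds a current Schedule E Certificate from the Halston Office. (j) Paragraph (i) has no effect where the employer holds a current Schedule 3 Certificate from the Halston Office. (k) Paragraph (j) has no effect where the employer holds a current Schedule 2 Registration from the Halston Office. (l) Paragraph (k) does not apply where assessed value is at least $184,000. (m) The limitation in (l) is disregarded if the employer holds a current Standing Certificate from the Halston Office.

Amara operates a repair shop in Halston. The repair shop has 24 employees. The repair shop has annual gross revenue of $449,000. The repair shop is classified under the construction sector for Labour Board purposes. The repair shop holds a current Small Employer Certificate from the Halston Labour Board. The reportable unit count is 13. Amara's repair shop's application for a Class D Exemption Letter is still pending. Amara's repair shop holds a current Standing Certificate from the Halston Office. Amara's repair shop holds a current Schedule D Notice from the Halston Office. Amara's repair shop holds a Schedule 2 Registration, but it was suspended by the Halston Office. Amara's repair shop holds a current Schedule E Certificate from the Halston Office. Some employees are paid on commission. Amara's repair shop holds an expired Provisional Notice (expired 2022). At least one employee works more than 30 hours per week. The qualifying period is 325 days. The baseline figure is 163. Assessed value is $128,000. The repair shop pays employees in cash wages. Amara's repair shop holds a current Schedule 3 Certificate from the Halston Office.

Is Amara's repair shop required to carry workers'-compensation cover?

Exception (a) fails — some employees are paid on commission.
Exception (b) fails — the Provisional Notice is not current.
Exception (c) fails — the qualifying period is 325 days, not below 315 days.
Exception (d) is satisfied on its face — the reportable unit count is 13, below the 14 limit; a current Small Employer Certificate is held; a current Schedule D Notice is held. But applying paragraphs (h)–(m): (h) is engaged — the repair shop is classified under the construction sector. (i) operates (a current Schedule E Certificate is held), but is itself disapplied by (j): (j) operates against (i): a current Schedule 3 Certificate is held. (k), which would lift (j), is not triggered — no current Schedule 2 Registration is held. Exception (d) does not apply.
Every exception is unavailable, so the rule governs.

Yes — Amara's repair shop must carry workers'-compensation cover.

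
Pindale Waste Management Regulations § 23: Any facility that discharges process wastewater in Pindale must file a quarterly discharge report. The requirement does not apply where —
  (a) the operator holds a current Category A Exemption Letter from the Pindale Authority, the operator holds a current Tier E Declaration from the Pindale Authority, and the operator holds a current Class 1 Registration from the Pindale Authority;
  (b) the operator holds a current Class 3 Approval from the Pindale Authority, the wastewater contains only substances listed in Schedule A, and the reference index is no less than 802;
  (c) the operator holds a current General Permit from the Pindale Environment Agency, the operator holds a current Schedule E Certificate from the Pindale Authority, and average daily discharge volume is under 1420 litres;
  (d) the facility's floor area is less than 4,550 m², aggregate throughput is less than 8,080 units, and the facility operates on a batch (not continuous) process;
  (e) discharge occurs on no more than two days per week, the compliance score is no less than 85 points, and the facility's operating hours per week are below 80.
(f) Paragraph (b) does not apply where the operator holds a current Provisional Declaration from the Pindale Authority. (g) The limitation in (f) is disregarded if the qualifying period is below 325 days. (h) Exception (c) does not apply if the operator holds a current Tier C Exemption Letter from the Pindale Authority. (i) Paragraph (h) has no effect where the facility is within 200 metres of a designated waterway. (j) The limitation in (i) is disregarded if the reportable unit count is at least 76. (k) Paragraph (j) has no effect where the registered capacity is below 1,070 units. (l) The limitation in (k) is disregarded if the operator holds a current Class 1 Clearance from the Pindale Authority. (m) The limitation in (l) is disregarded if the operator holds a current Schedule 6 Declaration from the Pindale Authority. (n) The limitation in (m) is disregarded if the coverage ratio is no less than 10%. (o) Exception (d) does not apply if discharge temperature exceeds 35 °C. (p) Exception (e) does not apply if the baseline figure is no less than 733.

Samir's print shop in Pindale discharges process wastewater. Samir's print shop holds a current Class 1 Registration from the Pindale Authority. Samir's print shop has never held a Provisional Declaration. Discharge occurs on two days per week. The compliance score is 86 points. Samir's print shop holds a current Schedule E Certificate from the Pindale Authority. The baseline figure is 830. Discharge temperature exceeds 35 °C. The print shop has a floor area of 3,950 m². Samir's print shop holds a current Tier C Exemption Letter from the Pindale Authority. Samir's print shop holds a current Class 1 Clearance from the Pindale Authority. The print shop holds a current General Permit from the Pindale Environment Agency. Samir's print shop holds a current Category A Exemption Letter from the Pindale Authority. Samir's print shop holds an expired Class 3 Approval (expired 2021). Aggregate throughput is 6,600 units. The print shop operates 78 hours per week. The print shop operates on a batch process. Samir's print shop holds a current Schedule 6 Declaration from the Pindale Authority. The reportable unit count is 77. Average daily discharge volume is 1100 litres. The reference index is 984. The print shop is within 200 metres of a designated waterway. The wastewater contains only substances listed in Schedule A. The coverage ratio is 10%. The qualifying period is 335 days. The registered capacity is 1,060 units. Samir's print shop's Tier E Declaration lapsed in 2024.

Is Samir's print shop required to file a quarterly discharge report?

Exception (a) does not apply: no current Tier E Declaration is held.
Exception (b) requires that the operator holds a current Class 3 Approval from the Pindale Authority; but the Class 3 Approval is not current, so (b) is unavailable.
Exception (c): a current General Permit is held; a current Schedule E Certificate is held; average daily discharge volume is 1100 litres, under the 1420 litres limit — every condition holds. Turning to paragraphs (h)–(n): (h) operates against (c): a current Tier C Exemption Letter is held. (i) is triggered (the print shop is within 200 m of a designated waterway), but is set aside by (j): (j) operates against (i): the reportable unit count is 77, meeting the 76 threshold. (k) would limit (j) — the registered capacity is 1,060 units, below the 1,070 units limit — but (l) sets (k) aside: (l) operates against (k): a current Class 1 Clearance is held. (m) is triggered (a current Schedule 6 Declaration is held), but yields to (n): (n) operates against (m): the coverage ratio is 10%, meeting the 10% threshold. Exception (c) does not apply.
Exception (d): the facility's floor area is 3,950 m², less than the 4,550 m² limit; aggregate throughput is 6,600 units, less than the 8,080 units limit; the facility operates on a batch process — every condition holds. Turning to paragraph (o): (o) applies — discharge temperature exceeds 35 °C. (d) is therefore removed.
Exception (e): discharge occurs on no more than two days per week; the compliance score is 86 points, meeting the 85 points threshold; the facility's operating hours per week are 78, below the 80 limit — every condition holds. However, paragraph (p) must be considered: (p) operates against (e): the baseline figure is 830, meeting the 733 threshold. So (e) is unavailable.
None of the exceptions is available; § 23 applies in full.

Yes — Samir's print shop must file a quarterly discharge report.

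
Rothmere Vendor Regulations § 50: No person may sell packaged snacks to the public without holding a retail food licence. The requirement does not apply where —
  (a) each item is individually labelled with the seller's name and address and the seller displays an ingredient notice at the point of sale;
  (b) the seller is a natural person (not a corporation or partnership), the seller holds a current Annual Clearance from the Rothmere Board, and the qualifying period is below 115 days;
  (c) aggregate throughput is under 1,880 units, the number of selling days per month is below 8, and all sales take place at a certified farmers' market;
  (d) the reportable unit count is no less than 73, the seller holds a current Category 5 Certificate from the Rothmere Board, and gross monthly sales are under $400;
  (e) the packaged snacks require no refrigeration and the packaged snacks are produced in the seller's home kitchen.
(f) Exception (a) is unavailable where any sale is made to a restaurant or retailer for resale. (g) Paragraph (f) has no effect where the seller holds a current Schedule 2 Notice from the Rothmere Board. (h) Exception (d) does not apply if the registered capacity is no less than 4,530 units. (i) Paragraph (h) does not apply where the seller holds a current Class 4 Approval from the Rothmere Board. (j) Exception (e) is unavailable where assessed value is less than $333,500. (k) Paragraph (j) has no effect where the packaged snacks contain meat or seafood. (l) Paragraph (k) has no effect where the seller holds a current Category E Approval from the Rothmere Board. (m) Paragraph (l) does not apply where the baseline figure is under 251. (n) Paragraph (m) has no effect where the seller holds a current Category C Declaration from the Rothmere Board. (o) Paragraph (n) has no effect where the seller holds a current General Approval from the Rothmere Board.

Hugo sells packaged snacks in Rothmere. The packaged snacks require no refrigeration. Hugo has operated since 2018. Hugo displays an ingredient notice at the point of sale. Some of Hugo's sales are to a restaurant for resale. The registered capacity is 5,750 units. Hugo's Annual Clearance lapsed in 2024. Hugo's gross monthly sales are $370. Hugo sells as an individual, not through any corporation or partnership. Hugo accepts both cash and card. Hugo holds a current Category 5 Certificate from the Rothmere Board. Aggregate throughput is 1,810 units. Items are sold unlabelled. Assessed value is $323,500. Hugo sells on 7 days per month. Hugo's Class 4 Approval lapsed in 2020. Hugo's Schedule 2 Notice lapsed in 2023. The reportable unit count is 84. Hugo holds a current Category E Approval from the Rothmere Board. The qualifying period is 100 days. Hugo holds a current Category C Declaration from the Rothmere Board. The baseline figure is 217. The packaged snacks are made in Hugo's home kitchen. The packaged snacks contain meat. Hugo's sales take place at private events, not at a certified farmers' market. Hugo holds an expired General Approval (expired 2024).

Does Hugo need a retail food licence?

Yes — Hugo must hold a retail food licence.

Exception (a) does not apply: items are sold unlabelled.
Exception (b) does not apply: no current Annual Clearance is held.
Exception (c) fails — sales are at private events, not a certified farmers' market.
Exception (d)'s conditions are all satisfied: the reportable unit count is 84, meeting the 73 threshold; a current Category 5 Certificate is held; gross monthly sales are $370, under the $400 limit. But: (h) is triggered — the registered capacity is 5,750 units, meeting the 4,530 units threshold. (i) is not engaged (no current Class 4 Approval is held), so (h) stands. So (d) is unavailable.
All of (e)'s requirements are met (the packaged snacks are shelf-stable; the packaged snacks are home-kitchen produced). Turning to paragraphs (j)–(o): (j) operates against (e): assessed value is $323,500, less than the $333,500 limit. (k) would limit (j) — the packaged snacks contain meat — but (l) sets (k) aside: (l) operates against (k): a current Category E Approval is held. (m) would limit (l) — the baseline figure is 217, under the 251 limit — but (n) sets (m) aside: (n) operates — a current Category C Declaration is held. (o), which would lift (n), is not engaged — there is no General Approval in force. So (e) is unavailable.
Every exception is unavailable, so the rule governs.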